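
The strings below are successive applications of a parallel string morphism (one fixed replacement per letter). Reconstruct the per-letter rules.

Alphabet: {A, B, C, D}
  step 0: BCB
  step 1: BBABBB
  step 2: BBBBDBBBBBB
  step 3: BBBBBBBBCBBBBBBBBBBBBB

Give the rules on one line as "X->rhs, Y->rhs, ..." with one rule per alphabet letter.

  step 2 ⇒ step 3: BBBBDBBBBBB ⇒ BB·BB·BB·BB·CB·BB·BB·BB·BB·BB·BB
    B ↦ BB
    D ↦ CB
  step 1 ⇒ step 2: BBABBB ⇒ BB·BB·D·BB·BB·BB
    A ↦ D
  step 0 ⇒ step 1: BCB ⇒ BB·AB·BB
    C ↦ AB

A->D, B->BB, C->AB, D->CB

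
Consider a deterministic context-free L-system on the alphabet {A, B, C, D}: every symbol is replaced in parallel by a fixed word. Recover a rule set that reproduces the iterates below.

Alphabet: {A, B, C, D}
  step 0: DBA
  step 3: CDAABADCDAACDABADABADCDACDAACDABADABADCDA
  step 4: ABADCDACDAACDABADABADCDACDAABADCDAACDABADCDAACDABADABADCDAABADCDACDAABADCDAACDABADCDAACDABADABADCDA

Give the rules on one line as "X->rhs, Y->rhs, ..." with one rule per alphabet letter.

  step 3 ⇒ step 4: CDAABADCDAACDABADABADCDACDAACDABADABADCDA ⇒ A·BAD·CDA·CDA·A·CDA·BAD·A·BAD·CDA·CDA·A·BAD·CDA·A·CDA·BAD·CDA·A·CDA·BAD·A·BAD·CDA·A·BAD·CDA·CDA·A·BAD·CDA·A·CDA·BAD·CDA·A·CDA·BAD·A·BAD·CDA
    A ↦ CDA
    B ↦ A
    C ↦ A
    D ↦ BAD

A->CDA, B->A, C->A, D->BAD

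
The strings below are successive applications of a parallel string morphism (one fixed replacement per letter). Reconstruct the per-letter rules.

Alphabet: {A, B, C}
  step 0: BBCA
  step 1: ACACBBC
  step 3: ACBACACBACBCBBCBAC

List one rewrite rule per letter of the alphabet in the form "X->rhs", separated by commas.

  step 0 ⇒ step 1: BBCA ⇒ AC·AC·B·BC
    A ↦ BC
    B ↦ AC
    C ↦ B

A->BC, B->AC, C->B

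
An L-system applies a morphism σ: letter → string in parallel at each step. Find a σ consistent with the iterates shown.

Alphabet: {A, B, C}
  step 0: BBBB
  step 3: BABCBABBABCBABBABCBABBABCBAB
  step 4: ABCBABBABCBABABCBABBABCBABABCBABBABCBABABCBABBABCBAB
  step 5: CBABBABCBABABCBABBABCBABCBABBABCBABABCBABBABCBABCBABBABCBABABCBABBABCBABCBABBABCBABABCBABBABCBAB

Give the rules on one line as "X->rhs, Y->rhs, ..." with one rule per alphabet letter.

A->CB, B->AB, C->B

  step 4 ⇒ step 5: ABCBABBABCBABABCBABBABCBABABCBABBABCBABABCBABBABCBAB ⇒ CB·AB·B·AB·CB·AB·AB·CB·AB·B·AB·CB·AB·CB·AB·B·AB·CB·AB·AB·CB·AB·B·AB·CB·AB·CB·AB·B·AB·CB·AB·AB·CB·AB·B·AB·CB·AB·CB·AB·B·AB·CB·AB·AB·CB·AB·B·AB·CB·AB
    A ↦ CB
    B ↦ AB
    C ↦ B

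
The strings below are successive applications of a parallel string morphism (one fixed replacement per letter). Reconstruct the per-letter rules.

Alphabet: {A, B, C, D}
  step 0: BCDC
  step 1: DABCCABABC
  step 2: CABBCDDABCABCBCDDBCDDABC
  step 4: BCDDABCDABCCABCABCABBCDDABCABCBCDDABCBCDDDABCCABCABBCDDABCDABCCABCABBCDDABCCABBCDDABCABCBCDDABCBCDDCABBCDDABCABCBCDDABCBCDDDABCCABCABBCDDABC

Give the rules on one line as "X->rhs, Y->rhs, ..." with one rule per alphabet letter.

  step 1 ⇒ step 2: DABCCABABC ⇒ CAB·BCD·D·ABC·ABC·BCD·D·BCD·D·ABC
    A ↦ BCD
    B ↦ D
    C ↦ ABC
    D ↦ CAB

A->BCD, B->D, C->ABC, D->CAB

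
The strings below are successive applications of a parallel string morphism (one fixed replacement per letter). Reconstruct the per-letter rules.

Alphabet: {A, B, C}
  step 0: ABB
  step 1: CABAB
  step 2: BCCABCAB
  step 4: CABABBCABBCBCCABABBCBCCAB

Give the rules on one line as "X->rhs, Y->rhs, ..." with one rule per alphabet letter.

  step 1 ⇒ step 2: CABAB ⇒ BC·C·AB·C·AB
    A ↦ C
    B ↦ AB
    C ↦ BC

A->C, B->AB, C->BC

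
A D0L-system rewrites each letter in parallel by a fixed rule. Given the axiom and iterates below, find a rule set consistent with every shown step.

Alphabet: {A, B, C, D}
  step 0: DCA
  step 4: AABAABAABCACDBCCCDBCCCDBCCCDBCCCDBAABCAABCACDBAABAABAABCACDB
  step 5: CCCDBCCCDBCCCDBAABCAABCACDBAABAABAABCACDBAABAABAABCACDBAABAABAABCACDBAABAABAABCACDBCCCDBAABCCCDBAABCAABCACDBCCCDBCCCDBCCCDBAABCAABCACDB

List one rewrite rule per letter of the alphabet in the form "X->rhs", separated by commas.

A->C, B->CDB, C->AAB, D->CA

  step 4 ⇒ step 5: AABAABAABCACDBCCCDBCCCDBCCCDBCCCDBAABCAABCACDBAABAABAABCACDB ⇒ C·C·CDB·C·C·CDB·C·C·CDB·AAB·C·AAB·CA·CDB·AAB·AAB·AAB·CA·CDB·AAB·AAB·AAB·CA·CDB·AAB·AAB·AAB·CA·CDB·AAB·AAB·AAB·CA·CDB·C·C·CDB·AAB·C·C·CDB·AAB·C·AAB·CA·CDB·C·C·CDB·C·C·CDB·C·C·CDB·AAB·C·AAB·CA·CDB
    A ↦ C
    B ↦ CDB
    C ↦ AAB
    D ↦ CA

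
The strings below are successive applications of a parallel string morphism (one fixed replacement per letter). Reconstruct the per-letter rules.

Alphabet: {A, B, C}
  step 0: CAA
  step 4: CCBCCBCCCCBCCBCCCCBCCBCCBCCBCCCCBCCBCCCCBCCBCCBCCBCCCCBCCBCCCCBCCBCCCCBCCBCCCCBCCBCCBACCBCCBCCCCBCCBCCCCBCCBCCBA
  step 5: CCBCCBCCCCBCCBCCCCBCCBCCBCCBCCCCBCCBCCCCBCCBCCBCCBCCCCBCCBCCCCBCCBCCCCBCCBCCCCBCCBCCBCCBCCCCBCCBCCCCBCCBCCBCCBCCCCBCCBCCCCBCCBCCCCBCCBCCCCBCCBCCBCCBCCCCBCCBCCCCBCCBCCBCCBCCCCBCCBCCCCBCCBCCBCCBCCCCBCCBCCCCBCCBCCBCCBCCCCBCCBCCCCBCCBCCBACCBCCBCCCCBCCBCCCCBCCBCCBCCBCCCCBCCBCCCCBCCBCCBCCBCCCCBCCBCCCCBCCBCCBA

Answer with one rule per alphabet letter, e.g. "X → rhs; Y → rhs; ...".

A->BA, B->CC, C->CCB

  step 4 ⇒ step 5: CCBCCBCCCCBCCBCCCCBCCBCCBCCBCCCCBCCBCCCCBCCBCCBCCBCCCCBCCBCCCCBCCBCCCCBCCBCCCCBCCBCCBACCBCCBCCCCBCCBCCCCBCCBCCBA ⇒ CCB·CCB·CC·CCB·CCB·CC·CCB·CCB·CCB·CCB·CC·CCB·CCB·CC·CCB·CCB·CCB·CCB·CC·CCB·CCB·CC·CCB·CCB·CC·CCB·CCB·CC·CCB·CCB·CCB·CCB·CC·CCB·CCB·CC·CCB·CCB·CCB·CCB·CC·CCB·CCB·CC·CCB·CCB·CC·CCB·CCB·CC·CCB·CCB·CCB·CCB·CC·CCB·CCB·CC·CCB·CCB·CCB·CCB·CC·CCB·CCB·CC·CCB·CCB·CCB·CCB·CC·CCB·CCB·CC·CCB·CCB·CCB·CCB·CC·CCB·CCB·CC·CCB·CCB·CC·BA·CCB·CCB·CC·CCB·CCB·CC·CCB·CCB·CCB·CCB·CC·CCB·CCB·CC·CCB·CCB·CCB·CCB·CC·CCB·CCB·CC·CCB·CCB·CC·BA
    A ↦ BA
    B ↦ CC
    C ↦ CCB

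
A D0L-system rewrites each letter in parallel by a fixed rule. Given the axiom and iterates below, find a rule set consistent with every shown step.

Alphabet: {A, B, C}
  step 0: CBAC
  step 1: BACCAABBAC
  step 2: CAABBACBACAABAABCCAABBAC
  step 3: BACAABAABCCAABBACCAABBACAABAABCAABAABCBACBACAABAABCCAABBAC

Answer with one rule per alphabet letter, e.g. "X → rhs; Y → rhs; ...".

A->AAB, B->C, C->BAC

  step 2 ⇒ step 3: CAABBACBACAABAABCCAABBAC ⇒ BAC·AAB·AAB·C·C·AAB·BAC·C·AAB·BAC·AAB·AAB·C·AAB·AAB·C·BAC·BAC·AAB·AAB·C·C·AAB·BAC
    A ↦ AAB
    B ↦ C
    C ↦ BAC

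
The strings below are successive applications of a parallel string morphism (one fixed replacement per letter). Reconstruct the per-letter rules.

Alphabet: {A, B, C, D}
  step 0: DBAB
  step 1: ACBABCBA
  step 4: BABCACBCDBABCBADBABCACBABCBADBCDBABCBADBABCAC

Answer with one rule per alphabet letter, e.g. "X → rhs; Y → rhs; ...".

A->BC, B->BA, C->D, D->AC

  step 0 ⇒ step 1: DBAB ⇒ AC·BA·BC·BA
    A ↦ BC
    B ↦ BA
    D ↦ AC
    C ↦ D  (constrained at step 1)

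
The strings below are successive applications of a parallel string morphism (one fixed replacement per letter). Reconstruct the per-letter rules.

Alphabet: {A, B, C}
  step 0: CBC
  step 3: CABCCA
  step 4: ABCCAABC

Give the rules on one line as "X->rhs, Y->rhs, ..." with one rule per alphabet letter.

A->BC, B->C, C->A

  step 3 ⇒ step 4: CABCCA ⇒ A·BC·C·A·A·BC
    A ↦ BC
    B ↦ C
    C ↦ A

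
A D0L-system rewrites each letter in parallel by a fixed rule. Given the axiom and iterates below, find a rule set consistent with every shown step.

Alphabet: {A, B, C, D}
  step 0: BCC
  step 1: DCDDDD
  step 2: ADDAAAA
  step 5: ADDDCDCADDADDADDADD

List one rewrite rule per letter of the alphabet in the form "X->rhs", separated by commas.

  step 1 ⇒ step 2: DCDDDD ⇒ A·DD·A·A·A·A
    C ↦ DD
    D ↦ A
    A ↦ B  (constrained at step 2)
  step 0 ⇒ step 1: BCC ⇒ DC·DD·DD
    B ↦ DC

A->B, B->DC, C->DD, D->A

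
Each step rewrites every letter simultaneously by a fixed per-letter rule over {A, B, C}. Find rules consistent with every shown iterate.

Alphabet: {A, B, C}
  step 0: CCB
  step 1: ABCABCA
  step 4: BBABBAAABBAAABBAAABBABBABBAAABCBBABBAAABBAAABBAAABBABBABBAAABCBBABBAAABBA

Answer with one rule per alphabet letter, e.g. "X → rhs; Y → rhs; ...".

A->BBA, B->A, C->ABC

  step 0 ⇒ step 1: CCB ⇒ ABC·ABC·A
    B ↦ A
    C ↦ ABC
    A ↦ BBA  (constrained at step 1)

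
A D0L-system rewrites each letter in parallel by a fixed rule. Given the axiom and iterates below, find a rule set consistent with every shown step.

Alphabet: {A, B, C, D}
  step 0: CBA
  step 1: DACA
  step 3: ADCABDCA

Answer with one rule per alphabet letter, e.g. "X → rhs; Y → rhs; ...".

  step 0 ⇒ step 1: CBA ⇒ D·A·CA
    A ↦ CA
    B ↦ A
    C ↦ D
    D ↦ B  (constrained at step 1)

A->CA, B->A, C->D, D->B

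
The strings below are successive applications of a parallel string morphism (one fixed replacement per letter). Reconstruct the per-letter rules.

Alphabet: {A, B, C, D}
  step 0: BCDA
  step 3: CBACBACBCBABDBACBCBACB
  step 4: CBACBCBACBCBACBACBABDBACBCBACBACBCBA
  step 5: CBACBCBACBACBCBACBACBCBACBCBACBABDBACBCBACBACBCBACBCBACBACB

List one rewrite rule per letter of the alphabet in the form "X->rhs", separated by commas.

  step 4 ⇒ step 5: CBACBCBACBCBACBACBABDBACBCBACBACBCBA ⇒ CB·A·CB·CB·A·CB·A·CB·CB·A·CB·A·CB·CB·A·CB·CB·A·CB·A·BDB·A·CB·CB·A·CB·A·CB·CB·A·CB·CB·A·CB·A·CB
    A ↦ CB
    B ↦ A
    C ↦ CB
    D ↦ BDB

A->CB, B->A, C->CB, D->BDB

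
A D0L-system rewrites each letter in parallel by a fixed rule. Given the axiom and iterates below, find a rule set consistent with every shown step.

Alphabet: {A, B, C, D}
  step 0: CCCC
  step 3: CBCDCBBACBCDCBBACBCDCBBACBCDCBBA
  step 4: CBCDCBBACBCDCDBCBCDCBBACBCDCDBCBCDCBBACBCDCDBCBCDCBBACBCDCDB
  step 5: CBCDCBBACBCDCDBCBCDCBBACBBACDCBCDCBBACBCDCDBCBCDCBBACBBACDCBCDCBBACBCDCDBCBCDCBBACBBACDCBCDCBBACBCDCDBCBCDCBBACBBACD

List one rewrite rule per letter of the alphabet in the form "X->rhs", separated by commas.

  step 4 ⇒ step 5: CBCDCBBACBCDCDBCBCDCBBACBCDCDBCBCDCBBACBCDCDBCBCDCBBACBCDCDB ⇒ CB·CD·CB·BA·CB·CD·CD·B·CB·CD·CB·BA·CB·BA·CD·CB·CD·CB·BA·CB·CD·CD·B·CB·CD·CB·BA·CB·BA·CD·CB·CD·CB·BA·CB·CD·CD·B·CB·CD·CB·BA·CB·BA·CD·CB·CD·CB·BA·CB·CD·CD·B·CB·CD·CB·BA·CB·BA·CD
    A ↦ B
    B ↦ CD
    C ↦ CB
    D ↦ BA

A->B, B->CD, C->CB, D->BA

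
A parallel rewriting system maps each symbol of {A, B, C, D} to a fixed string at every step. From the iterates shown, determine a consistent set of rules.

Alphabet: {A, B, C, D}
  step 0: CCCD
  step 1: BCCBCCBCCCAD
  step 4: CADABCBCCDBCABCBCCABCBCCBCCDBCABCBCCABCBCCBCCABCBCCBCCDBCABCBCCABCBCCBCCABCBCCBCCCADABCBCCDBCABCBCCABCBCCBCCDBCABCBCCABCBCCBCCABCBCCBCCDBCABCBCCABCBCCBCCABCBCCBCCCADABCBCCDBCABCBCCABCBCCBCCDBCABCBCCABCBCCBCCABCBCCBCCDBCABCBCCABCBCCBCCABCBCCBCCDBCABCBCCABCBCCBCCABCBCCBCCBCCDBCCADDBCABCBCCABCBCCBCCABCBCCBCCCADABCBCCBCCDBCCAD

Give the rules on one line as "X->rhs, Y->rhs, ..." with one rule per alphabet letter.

A->DBC, B->ABC, C->BCC, D->CAD

  step 0 ⇒ step 1: CCCD ⇒ BCC·BCC·BCC·CAD
    C ↦ BCC
    D ↦ CAD
    A ↦ DBC  (constrained at step 1)
    B ↦ ABC  (constrained at step 1)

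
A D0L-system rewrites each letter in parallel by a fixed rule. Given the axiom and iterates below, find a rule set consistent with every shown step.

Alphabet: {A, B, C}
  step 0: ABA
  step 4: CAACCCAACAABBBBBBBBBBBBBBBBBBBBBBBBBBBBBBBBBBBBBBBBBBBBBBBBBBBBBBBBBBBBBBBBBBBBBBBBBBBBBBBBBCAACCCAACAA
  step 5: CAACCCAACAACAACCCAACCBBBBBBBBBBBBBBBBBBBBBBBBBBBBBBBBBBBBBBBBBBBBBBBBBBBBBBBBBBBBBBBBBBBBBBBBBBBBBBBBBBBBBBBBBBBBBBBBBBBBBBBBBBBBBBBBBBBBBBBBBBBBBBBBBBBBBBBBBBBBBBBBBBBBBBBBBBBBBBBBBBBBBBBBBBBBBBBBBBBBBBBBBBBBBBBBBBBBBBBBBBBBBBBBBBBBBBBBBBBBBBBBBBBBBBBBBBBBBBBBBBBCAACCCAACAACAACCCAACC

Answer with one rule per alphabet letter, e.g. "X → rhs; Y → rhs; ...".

  step 4 ⇒ step 5: CAACCCAACAABBBBBBBBBBBBBBBBBBBBBBBBBBBBBBBBBBBBBBBBBBBBBBBBBBBBBBBBBBBBBBBBBBBBBBBBBBBBBBBBBCAACCCAACAA ⇒ CAA·C·C·CAA·CAA·CAA·C·C·CAA·C·C·BBB·BBB·BBB·BBB·BBB·BBB·BBB·BBB·BBB·BBB·BBB·BBB·BBB·BBB·BBB·BBB·BBB·BBB·BBB·BBB·BBB·BBB·BBB·BBB·BBB·BBB·BBB·BBB·BBB·BBB·BBB·BBB·BBB·BBB·BBB·BBB·BBB·BBB·BBB·BBB·BBB·BBB·BBB·BBB·BBB·BBB·BBB·BBB·BBB·BBB·BBB·BBB·BBB·BBB·BBB·BBB·BBB·BBB·BBB·BBB·BBB·BBB·BBB·BBB·BBB·BBB·BBB·BBB·BBB·BBB·BBB·BBB·BBB·BBB·BBB·BBB·BBB·BBB·BBB·BBB·BBB·CAA·C·C·CAA·CAA·CAA·C·C·CAA·C·C
    A ↦ C
    B ↦ BBB
    C ↦ CAA

A->C, B->BBB, C->CAA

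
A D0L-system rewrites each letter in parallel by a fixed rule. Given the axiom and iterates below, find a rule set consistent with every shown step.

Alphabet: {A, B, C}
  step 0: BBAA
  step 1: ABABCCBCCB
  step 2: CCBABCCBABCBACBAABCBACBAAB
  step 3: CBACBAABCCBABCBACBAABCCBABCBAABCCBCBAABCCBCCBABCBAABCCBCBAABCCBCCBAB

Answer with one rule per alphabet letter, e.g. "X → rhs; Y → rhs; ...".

  step 2 ⇒ step 3: CCBABCCBABCBACBAABCBACBAAB ⇒ CBA·CBA·AB·CCB·AB·CBA·CBA·AB·CCB·AB·CBA·AB·CCB·CBA·AB·CCB·CCB·AB·CBA·AB·CCB·CBA·AB·CCB·CCB·AB
    A ↦ CCB
    B ↦ AB
    C ↦ CBA

A->CCB, B->AB, C->CBA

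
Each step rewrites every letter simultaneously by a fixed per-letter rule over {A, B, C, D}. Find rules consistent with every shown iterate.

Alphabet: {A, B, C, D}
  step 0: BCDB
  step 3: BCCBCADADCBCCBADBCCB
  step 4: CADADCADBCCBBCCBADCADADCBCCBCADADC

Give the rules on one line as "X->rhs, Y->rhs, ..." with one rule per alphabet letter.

A->BC, B->C, C->AD, D->CB

  step 3 ⇒ step 4: BCCBCADADCBCCBADBCCB ⇒ C·AD·AD·C·AD·BC·CB·BC·CB·AD·C·AD·AD·C·BC·CB·C·AD·AD·C
    A ↦ BC
    B ↦ C
    C ↦ AD
    D ↦ CB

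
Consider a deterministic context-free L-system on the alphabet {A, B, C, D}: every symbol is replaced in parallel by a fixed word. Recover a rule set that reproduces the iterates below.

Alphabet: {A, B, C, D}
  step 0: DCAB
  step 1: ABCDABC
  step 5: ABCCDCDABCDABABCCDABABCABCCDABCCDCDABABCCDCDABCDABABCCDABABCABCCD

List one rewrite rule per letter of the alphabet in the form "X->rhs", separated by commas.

  step 0 ⇒ step 1: DCAB ⇒ AB·CD·AB·C
    A ↦ AB
    B ↦ C
    C ↦ CD
    D ↦ AB

A->AB, B->C, C->CD, D->AB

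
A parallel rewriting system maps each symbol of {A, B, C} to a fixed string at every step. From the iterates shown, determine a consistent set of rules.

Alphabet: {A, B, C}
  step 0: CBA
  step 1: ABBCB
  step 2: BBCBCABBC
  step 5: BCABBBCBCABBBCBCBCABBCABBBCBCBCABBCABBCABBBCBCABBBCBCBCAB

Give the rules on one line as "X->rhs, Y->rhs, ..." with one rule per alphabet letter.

A->B, B->BC, C->AB

  step 1 ⇒ step 2: ABBCB ⇒ B·BC·BC·AB·BC
    A ↦ B
    B ↦ BC
    C ↦ AB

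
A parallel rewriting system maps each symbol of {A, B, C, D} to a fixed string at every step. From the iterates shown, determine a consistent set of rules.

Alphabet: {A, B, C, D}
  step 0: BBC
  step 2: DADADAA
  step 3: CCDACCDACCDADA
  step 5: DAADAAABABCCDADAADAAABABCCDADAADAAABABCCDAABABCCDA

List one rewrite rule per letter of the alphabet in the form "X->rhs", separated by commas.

  step 2 ⇒ step 3: DADADAA ⇒ CC·DA·CC·DA·CC·DA·DA
    A ↦ DA
    D ↦ CC
    B ↦ A  (constrained at step 0)
    C ↦ AB  (constrained at step 0)

A->DA, B->A, C->AB, D->CC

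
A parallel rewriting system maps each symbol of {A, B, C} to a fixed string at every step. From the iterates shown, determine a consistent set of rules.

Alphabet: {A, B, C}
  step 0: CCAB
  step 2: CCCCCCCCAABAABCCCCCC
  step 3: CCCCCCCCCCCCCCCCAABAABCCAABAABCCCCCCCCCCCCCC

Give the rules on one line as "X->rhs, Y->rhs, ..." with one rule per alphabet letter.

A->AAB, B->CC, C->CC

  step 2 ⇒ step 3: CCCCCCCCAABAABCCCCCC ⇒ CC·CC·CC·CC·CC·CC·CC·CC·AAB·AAB·CC·AAB·AAB·CC·CC·CC·CC·CC·CC·CC
    A ↦ AAB
    B ↦ CC
    C ↦ CC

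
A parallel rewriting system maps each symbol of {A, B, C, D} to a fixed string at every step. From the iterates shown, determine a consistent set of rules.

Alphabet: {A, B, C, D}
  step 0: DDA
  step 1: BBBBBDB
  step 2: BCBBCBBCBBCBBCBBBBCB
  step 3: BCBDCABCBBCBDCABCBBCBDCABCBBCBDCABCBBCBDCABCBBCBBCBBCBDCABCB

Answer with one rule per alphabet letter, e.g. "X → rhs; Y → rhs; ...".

  step 2 ⇒ step 3: BCBBCBBCBBCBBCBBBBCB ⇒ BCB·DCA·BCB·BCB·DCA·BCB·BCB·DCA·BCB·BCB·DCA·BCB·BCB·DCA·BCB·BCB·BCB·BCB·DCA·BCB
    B ↦ BCB
    C ↦ DCA
  step 0 ⇒ step 1: DDA ⇒ BB·BB·BDB
    A ↦ BDB
  step 0 ⇒ step 1: DDA ⇒ BB·BB·BDB
    D ↦ BB

A->BDB, B->BCB, C->DCA, D->BB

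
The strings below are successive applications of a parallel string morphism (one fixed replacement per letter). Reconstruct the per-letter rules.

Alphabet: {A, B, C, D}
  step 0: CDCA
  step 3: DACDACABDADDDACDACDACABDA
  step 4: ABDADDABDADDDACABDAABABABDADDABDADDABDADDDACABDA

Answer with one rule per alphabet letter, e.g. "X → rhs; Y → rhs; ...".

A->DA, B->C, C->DD, D->AB

  step 3 ⇒ step 4: DACDACABDADDDACDACDACABDA ⇒ AB·DA·DD·AB·DA·DD·DA·C·AB·DA·AB·AB·AB·DA·DD·AB·DA·DD·AB·DA·DD·DA·C·AB·DA
    A ↦ DA
    B ↦ C
    C ↦ DD
    D ↦ AB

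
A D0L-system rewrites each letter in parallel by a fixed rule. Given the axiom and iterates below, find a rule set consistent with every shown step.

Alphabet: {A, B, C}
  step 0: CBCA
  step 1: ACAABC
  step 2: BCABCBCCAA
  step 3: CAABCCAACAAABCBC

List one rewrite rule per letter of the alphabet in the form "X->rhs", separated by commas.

  step 2 ⇒ step 3: BCABCBCCAA ⇒ CA·A·BC·CA·A·CA·A·A·BC·BC
    A ↦ BC
    B ↦ CA
    C ↦ A

A->BC, B->CA, C->A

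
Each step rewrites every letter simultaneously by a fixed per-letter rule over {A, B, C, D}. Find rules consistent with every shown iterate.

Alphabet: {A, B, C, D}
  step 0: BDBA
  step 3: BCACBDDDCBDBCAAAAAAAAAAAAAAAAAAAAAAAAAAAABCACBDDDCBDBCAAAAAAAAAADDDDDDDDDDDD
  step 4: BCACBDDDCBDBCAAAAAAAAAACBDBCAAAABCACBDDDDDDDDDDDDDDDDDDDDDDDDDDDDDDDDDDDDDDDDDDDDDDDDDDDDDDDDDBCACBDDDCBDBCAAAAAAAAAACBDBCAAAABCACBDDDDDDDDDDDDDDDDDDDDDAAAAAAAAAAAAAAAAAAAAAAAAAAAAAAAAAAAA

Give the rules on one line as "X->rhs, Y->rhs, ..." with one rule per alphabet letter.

A->DD, B->BCA, C->CBD, D->AAA

  step 3 ⇒ step 4: BCACBDDDCBDBCAAAAAAAAAAAAAAAAAAAAAAAAAAAABCACBDDDCBDBCAAAAAAAAAADDDDDDDDDDDD ⇒ BCA·CBD·DD·CBD·BCA·AAA·AAA·AAA·CBD·BCA·AAA·BCA·CBD·DD·DD·DD·DD·DD·DD·DD·DD·DD·DD·DD·DD·DD·DD·DD·DD·DD·DD·DD·DD·DD·DD·DD·DD·DD·DD·DD·DD·BCA·CBD·DD·CBD·BCA·AAA·AAA·AAA·CBD·BCA·AAA·BCA·CBD·DD·DD·DD·DD·DD·DD·DD·DD·DD·DD·AAA·AAA·AAA·AAA·AAA·AAA·AAA·AAA·AAA·AAA·AAA·AAA
    A ↦ DD
    B ↦ BCA
    C ↦ CBD
    D ↦ AAA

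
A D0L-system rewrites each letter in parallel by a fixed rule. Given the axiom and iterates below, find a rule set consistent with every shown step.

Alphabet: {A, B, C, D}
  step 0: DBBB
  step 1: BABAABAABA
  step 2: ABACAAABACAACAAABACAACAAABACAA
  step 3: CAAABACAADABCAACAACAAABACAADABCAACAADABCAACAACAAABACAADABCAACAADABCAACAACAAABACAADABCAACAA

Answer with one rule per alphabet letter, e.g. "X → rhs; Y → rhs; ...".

A->CAA, B->ABA, C->DAB, D->B

  step 2 ⇒ step 3: ABACAAABACAACAAABACAACAAABACAA ⇒ CAA·ABA·CAA·DAB·CAA·CAA·CAA·ABA·CAA·DAB·CAA·CAA·DAB·CAA·CAA·CAA·ABA·CAA·DAB·CAA·CAA·DAB·CAA·CAA·CAA·ABA·CAA·DAB·CAA·CAA
    A ↦ CAA
    B ↦ ABA
    C ↦ DAB
  step 0 ⇒ step 1: DBBB ⇒ B·ABA·ABA·ABA
    D ↦ B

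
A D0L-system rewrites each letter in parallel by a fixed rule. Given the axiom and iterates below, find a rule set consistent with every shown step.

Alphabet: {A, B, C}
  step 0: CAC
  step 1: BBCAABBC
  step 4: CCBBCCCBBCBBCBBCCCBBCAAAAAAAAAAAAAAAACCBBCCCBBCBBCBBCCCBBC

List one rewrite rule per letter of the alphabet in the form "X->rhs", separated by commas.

A->AA, B->C, C->BBC

  step 0 ⇒ step 1: CAC ⇒ BBC·AA·BBC
    A ↦ AA
    C ↦ BBC
    B ↦ C  (constrained at step 1)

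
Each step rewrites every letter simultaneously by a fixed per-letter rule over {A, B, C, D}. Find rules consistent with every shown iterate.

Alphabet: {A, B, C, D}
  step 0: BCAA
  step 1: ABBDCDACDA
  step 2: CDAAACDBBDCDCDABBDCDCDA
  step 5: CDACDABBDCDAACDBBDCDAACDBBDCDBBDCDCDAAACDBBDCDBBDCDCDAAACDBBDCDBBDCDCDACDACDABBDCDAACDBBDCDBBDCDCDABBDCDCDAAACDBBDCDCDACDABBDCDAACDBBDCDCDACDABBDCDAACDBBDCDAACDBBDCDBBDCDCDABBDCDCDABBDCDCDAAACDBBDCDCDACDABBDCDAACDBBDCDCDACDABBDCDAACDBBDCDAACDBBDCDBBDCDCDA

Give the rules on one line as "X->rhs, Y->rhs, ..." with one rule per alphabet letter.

A->CDA, B->A, C->BBD, D->CD

  step 1 ⇒ step 2: ABBDCDACDA ⇒ CDA·A·A·CD·BBD·CD·CDA·BBD·CD·CDA
    A ↦ CDA
    B ↦ A
    C ↦ BBD
    D ↦ CD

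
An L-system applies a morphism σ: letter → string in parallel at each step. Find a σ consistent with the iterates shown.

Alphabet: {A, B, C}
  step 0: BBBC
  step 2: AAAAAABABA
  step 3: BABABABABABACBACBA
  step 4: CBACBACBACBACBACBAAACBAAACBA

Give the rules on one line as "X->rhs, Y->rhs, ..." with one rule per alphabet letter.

A->BA, B->C, C->AA

  step 3 ⇒ step 4: BABABABABABACBACBA ⇒ C·BA·C·BA·C·BA·C·BA·C·BA·C·BA·AA·C·BA·AA·C·BA
    A ↦ BA
    B ↦ C
    C ↦ AA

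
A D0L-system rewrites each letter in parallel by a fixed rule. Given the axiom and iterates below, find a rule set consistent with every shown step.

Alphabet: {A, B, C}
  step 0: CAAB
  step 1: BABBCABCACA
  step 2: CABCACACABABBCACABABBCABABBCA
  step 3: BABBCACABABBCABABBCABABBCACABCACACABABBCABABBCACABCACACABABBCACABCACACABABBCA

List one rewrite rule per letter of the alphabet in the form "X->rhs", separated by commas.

A->BCA, B->CA, C->BAB

  step 2 ⇒ step 3: CABCACACABABBCACABABBCABABBCA ⇒ BAB·BCA·CA·BAB·BCA·BAB·BCA·BAB·BCA·CA·BCA·CA·CA·BAB·BCA·BAB·BCA·CA·BCA·CA·CA·BAB·BCA·CA·BCA·CA·CA·BAB·BCA
    A ↦ BCA
    B ↦ CA
    C ↦ BAB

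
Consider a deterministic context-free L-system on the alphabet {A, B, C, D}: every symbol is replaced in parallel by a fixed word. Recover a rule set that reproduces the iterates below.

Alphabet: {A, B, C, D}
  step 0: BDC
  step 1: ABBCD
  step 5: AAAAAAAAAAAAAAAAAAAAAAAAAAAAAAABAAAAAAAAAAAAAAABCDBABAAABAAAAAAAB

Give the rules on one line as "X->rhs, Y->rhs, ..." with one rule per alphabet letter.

A->AA, B->AB, C->CD, D->B

  step 0 ⇒ step 1: BDC ⇒ AB·B·CD
    B ↦ AB
    C ↦ CD
    D ↦ B
    A ↦ AA  (constrained at step 1)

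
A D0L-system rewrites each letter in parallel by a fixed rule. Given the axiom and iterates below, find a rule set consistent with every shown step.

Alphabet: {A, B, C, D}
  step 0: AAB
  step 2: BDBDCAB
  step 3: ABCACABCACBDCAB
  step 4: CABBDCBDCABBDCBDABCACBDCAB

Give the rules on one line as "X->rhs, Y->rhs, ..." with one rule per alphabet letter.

  step 3 ⇒ step 4: ABCACABCACBDCAB ⇒ C·AB·BD·C·BD·C·AB·BD·C·BD·AB·CAC·BD·C·AB
    A ↦ C
    B ↦ AB
    C ↦ BD
    D ↦ CAC

A->C, B->AB, C->BD, D->CAC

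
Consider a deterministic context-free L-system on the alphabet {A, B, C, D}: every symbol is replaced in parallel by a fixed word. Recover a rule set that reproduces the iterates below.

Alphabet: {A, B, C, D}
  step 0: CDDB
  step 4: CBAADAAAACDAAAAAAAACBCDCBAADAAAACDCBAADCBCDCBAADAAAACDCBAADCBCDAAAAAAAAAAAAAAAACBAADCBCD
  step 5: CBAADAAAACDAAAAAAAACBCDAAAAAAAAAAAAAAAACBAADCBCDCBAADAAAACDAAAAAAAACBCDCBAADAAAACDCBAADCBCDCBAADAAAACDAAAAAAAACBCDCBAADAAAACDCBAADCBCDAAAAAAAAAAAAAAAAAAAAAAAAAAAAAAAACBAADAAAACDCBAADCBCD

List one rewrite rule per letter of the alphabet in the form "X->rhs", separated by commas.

  step 4 ⇒ step 5: CBAADAAAACDAAAAAAAACBCDCBAADAAAACDCBAADCBCDCBAADAAAACDCBAADCBCDAAAAAAAAAAAAAAAACBAADCBCD ⇒ CB·AAD·AA·AA·CD·AA·AA·AA·AA·CB·CD·AA·AA·AA·AA·AA·AA·AA·AA·CB·AAD·CB·CD·CB·AAD·AA·AA·CD·AA·AA·AA·AA·CB·CD·CB·AAD·AA·AA·CD·CB·AAD·CB·CD·CB·AAD·AA·AA·CD·AA·AA·AA·AA·CB·CD·CB·AAD·AA·AA·CD·CB·AAD·CB·CD·AA·AA·AA·AA·AA·AA·AA·AA·AA·AA·AA·AA·AA·AA·AA·AA·CB·AAD·AA·AA·CD·CB·AAD·CB·CD
    A ↦ AA
    B ↦ AAD
    C ↦ CB
    D ↦ CD

A->AA, B->AAD, C->CB, D->CD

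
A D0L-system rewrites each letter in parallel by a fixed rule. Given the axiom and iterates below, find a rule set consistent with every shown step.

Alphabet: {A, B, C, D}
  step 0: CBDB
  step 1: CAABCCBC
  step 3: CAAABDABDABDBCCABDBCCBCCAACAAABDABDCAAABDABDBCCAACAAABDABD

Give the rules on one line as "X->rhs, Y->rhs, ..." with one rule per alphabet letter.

A->ABD, B->BC, C->CAA, D->C

  step 0 ⇒ step 1: CBDB ⇒ CAA·BC·C·BC
    B ↦ BC
    C ↦ CAA
    D ↦ C
    A ↦ ABD  (constrained at step 1)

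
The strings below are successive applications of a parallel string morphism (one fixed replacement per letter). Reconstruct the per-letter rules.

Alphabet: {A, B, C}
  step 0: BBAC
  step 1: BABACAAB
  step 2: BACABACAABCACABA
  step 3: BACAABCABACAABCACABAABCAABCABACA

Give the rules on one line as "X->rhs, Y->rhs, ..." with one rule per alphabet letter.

A->CA, B->BA, C->AB

  step 2 ⇒ step 3: BACABACAABCACABA ⇒ BA·CA·AB·CA·BA·CA·AB·CA·CA·BA·AB·CA·AB·CA·BA·CA
    A ↦ CA
    B ↦ BA
    C ↦ AB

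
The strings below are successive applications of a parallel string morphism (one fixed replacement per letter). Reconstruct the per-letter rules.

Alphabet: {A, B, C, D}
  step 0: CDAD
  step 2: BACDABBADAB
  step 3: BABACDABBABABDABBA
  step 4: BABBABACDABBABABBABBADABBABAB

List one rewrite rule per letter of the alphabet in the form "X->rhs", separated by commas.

  step 3 ⇒ step 4: BABACDABBABABDABBA ⇒ BA·B·BA·B·AC·DA·B·BA·BA·B·BA·B·BA·DA·B·BA·BA·B
    A ↦ B
    B ↦ BA
    C ↦ AC
    D ↦ DA

A->B, B->BA, C->AC, D->DA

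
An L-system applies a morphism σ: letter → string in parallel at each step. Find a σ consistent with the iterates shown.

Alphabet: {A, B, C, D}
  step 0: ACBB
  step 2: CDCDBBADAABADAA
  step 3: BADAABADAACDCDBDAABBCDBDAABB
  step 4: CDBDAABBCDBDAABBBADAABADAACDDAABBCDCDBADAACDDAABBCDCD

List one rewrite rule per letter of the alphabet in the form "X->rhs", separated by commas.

  step 3 ⇒ step 4: BADAABADAACDCDBDAABBCDBDAABB ⇒ CD·B·DAA·B·B·CD·B·DAA·B·B·BA·DAA·BA·DAA·CD·DAA·B·B·CD·CD·BA·DAA·CD·DAA·B·B·CD·CD
    A ↦ B
    B ↦ CD
    C ↦ BA
    D ↦ DAA

A->B, B->CD, C->BA, D->DAA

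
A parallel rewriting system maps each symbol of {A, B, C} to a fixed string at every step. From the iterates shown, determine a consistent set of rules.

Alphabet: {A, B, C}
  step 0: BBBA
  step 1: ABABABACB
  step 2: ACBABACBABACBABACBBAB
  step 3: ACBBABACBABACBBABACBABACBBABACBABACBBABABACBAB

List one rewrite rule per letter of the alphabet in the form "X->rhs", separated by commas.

A->ACB, B->AB, C->B

  step 2 ⇒ step 3: ACBABACBABACBABACBBAB ⇒ ACB·B·AB·ACB·AB·ACB·B·AB·ACB·AB·ACB·B·AB·ACB·AB·ACB·B·AB·AB·ACB·AB
    A ↦ ACB
    B ↦ AB
    C ↦ B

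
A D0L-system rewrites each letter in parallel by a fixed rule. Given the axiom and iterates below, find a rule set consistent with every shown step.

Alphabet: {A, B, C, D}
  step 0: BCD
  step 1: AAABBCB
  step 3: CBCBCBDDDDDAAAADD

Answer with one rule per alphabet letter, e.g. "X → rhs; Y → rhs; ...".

A->D, B->AA, C->ABB, D->CB

  step 0 ⇒ step 1: BCD ⇒ AA·ABB·CB
    B ↦ AA
    C ↦ ABB
    D ↦ CB
    A ↦ D  (constrained at step 1)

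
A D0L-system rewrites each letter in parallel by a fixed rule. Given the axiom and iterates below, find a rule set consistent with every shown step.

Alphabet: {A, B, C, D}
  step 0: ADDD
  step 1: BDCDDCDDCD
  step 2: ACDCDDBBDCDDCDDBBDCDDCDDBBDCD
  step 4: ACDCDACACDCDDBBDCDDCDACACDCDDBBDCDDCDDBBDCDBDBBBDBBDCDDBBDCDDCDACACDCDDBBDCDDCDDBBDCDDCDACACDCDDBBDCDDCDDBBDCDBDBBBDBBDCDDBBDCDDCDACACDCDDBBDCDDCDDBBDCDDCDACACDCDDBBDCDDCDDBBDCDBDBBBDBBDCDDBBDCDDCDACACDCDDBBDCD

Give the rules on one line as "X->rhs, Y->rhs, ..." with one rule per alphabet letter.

  step 1 ⇒ step 2: BDCDDCDDCD ⇒ AC·DCD·DBB·DCD·DCD·DBB·DCD·DCD·DBB·DCD
    B ↦ AC
    C ↦ DBB
    D ↦ DCD
  step 0 ⇒ step 1: ADDD ⇒ B·DCD·DCD·DCD
    A ↦ B

A->B, B->AC, C->DBB, D->DCD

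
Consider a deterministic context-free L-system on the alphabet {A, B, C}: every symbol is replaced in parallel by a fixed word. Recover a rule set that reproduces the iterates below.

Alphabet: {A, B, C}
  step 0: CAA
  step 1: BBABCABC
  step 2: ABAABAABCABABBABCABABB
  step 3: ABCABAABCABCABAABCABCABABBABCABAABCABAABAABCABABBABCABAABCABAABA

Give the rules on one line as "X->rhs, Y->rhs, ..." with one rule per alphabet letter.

  step 2 ⇒ step 3: ABAABAABCABABBABCABABB ⇒ ABC·ABA·ABC·ABC·ABA·ABC·ABC·ABA·BB·ABC·ABA·ABC·ABA·ABA·ABC·ABA·BB·ABC·ABA·ABC·ABA·ABA
    A ↦ ABC
    B ↦ ABA
    C ↦ BB

A->ABC, B->ABA, C->BB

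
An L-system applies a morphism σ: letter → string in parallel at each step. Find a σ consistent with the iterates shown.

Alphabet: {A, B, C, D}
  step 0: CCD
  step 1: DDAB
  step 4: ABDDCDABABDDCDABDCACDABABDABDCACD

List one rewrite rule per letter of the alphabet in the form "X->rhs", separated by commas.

  step 0 ⇒ step 1: CCD ⇒ D·D·AB
    C ↦ D
    D ↦ AB
    A ↦ DC  (constrained at step 1)
    B ↦ ACD  (constrained at step 1)

A->DC, B->ACD, C->D, D->AB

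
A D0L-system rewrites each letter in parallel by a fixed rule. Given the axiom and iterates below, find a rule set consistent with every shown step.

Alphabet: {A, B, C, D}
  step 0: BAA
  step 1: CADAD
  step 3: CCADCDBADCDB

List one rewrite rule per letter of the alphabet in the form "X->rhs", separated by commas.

  step 0 ⇒ step 1: BAA ⇒ C·AD·AD
    A ↦ AD
    B ↦ C
    C ↦ DB  (constrained at step 1)
    D ↦ C  (constrained at step 1)

A->AD, B->C, C->DB, D->C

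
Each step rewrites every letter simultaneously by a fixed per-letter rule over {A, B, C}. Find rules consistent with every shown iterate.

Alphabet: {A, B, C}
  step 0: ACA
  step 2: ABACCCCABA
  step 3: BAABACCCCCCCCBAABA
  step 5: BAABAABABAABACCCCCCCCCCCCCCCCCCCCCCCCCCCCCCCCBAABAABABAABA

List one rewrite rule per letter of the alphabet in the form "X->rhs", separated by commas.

  step 2 ⇒ step 3: ABACCCCABA ⇒ BA·A·BA·CC·CC·CC·CC·BA·A·BA
    A ↦ BA
    B ↦ A
    C ↦ CC

A->BA, B->A, C->CC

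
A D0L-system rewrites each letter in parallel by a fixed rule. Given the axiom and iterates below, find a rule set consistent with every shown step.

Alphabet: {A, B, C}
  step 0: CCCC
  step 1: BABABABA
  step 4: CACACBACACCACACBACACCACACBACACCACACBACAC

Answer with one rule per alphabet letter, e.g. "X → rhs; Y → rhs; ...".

  step 0 ⇒ step 1: CCCC ⇒ BA·BA·BA·BA
    C ↦ BA
    A ↦ AC  (constrained at step 1)
    B ↦ C  (constrained at step 1)

A->AC, B->C, C->BA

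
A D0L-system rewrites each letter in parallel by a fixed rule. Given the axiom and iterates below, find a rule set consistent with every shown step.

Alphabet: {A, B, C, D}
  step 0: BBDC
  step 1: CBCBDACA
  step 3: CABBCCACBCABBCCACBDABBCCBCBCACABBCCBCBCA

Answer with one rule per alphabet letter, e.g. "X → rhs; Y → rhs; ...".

  step 0 ⇒ step 1: BBDC ⇒ CB·CB·DA·CA
    B ↦ CB
    C ↦ CA
    D ↦ DA
    A ↦ BBC  (constrained at step 1)

A->BBC, B->CB, C->CA, D->DA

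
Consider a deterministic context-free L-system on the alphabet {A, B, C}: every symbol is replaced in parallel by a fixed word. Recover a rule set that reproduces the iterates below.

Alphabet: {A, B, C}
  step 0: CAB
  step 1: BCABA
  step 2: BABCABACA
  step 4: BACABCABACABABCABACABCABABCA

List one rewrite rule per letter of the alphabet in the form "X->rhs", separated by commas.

A->CA, B->BA, C->B

  step 1 ⇒ step 2: BCABA ⇒ BA·B·CA·BA·CA
    A ↦ CA
    B ↦ BA
    C ↦ B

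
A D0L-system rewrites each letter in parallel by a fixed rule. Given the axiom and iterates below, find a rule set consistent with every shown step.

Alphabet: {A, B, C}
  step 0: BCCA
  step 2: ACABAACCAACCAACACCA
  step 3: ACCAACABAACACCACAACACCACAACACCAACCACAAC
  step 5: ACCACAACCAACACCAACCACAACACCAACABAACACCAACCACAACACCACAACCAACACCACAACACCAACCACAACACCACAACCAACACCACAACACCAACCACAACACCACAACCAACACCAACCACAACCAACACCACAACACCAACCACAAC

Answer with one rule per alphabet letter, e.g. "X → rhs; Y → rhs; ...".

  step 2 ⇒ step 3: ACABAACCAACCAACACCA ⇒ AC·CA·AC·ABA·AC·AC·CA·CA·AC·AC·CA·CA·AC·AC·CA·AC·CA·CA·AC
    A ↦ AC
    B ↦ ABA
    C ↦ CA

A->AC, B->ABA, C->CA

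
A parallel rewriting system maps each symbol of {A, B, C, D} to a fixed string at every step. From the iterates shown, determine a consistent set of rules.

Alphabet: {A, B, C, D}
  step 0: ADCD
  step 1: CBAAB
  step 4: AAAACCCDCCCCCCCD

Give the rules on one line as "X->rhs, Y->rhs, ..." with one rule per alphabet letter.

  step 0 ⇒ step 1: ADCD ⇒ C·B·AA·B
    A ↦ C
    C ↦ AA
    D ↦ B
    B ↦ CD  (constrained at step 1)

A->C, B->CD, C->AA, D->B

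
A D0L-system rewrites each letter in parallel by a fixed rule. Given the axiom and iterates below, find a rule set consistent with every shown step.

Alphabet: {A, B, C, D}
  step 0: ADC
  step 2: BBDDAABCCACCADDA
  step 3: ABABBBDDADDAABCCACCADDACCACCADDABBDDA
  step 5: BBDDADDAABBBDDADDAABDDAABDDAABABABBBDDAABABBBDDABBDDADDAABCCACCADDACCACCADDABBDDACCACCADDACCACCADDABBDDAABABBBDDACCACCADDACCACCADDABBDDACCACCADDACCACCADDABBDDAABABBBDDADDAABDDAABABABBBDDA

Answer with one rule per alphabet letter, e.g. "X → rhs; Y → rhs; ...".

  step 2 ⇒ step 3: BBDDAABCCACCADDA ⇒ AB·AB·B·B·DDA·DDA·AB·CCA·CCA·DDA·CCA·CCA·DDA·B·B·DDA
    A ↦ DDA
    B ↦ AB
    C ↦ CCA
    D ↦ B

A->DDA, B->AB, C->CCA, D->B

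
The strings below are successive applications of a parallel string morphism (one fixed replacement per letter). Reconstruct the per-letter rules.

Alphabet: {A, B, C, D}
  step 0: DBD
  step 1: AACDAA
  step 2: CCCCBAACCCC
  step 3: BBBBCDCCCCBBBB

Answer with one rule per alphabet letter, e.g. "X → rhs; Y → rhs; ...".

A->CC, B->CD, C->B, D->AA

  step 2 ⇒ step 3: CCCCBAACCCC ⇒ B·B·B·B·CD·CC·CC·B·B·B·B
    A ↦ CC
    B ↦ CD
    C ↦ B
  step 0 ⇒ step 1: DBD ⇒ AA·CD·AA
    D ↦ AA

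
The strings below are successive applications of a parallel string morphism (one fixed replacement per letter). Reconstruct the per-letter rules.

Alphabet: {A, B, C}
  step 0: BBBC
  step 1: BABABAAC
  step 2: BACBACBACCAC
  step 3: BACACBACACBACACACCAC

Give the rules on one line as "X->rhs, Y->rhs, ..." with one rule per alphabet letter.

  step 2 ⇒ step 3: BACBACBACCAC ⇒ BA·C·AC·BA·C·AC·BA·C·AC·AC·C·AC
    A ↦ C
    B ↦ BA
    C ↦ AC

A->C, B->BA, C->AC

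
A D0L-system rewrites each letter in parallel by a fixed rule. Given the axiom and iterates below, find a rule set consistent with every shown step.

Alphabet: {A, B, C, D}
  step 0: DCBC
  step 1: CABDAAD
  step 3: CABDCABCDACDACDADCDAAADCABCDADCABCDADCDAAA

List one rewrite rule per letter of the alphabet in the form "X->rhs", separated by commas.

A->CDA, B->AA, C->D, D->CAB

  step 0 ⇒ step 1: DCBC ⇒ CAB·D·AA·D
    B ↦ AA
    C ↦ D
    D ↦ CAB
    A ↦ CDA  (constrained at step 1)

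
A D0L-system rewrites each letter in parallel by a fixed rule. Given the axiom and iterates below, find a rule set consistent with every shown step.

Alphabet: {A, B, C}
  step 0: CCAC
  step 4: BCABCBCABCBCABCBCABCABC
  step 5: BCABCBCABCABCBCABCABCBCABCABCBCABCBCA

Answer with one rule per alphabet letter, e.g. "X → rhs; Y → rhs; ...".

A->BC, B->BC, C->A

  step 4 ⇒ step 5: BCABCBCABCBCABCBCABCABC ⇒ BC·A·BC·BC·A·BC·A·BC·BC·A·BC·A·BC·BC·A·BC·A·BC·BC·A·BC·BC·A
    A ↦ BC
    B ↦ BC
    C ↦ A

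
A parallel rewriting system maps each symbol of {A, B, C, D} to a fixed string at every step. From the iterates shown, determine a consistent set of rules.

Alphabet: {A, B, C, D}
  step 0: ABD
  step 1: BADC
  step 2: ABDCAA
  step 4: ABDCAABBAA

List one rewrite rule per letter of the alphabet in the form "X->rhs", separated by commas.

  step 1 ⇒ step 2: BADC ⇒ A·B·DC·AA
    A ↦ B
    B ↦ A
    C ↦ AA
    D ↦ DC

A->B, B->A, C->AA, D->DC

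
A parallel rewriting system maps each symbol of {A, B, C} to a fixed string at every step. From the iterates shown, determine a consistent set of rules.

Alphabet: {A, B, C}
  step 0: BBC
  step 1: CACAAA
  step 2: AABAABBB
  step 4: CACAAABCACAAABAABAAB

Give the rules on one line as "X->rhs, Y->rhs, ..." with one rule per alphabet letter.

  step 1 ⇒ step 2: CACAAA ⇒ AA·B·AA·B·B·B
    A ↦ B
    C ↦ AA
  step 0 ⇒ step 1: BBC ⇒ CA·CA·AA
    B ↦ CA

A->B, B->CA, C->AA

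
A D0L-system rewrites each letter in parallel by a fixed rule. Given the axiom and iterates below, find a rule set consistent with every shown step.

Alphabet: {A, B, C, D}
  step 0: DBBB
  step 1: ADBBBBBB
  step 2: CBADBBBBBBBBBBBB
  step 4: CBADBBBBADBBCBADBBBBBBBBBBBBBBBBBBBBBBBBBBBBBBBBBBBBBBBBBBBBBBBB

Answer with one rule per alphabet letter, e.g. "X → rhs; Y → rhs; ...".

  step 1 ⇒ step 2: ADBBBBBB ⇒ CB·AD·BB·BB·BB·BB·BB·BB
    A ↦ CB
    B ↦ BB
    D ↦ AD
    C ↦ AD  (constrained at step 2)

A->CB, B->BB, C->AD, D->AD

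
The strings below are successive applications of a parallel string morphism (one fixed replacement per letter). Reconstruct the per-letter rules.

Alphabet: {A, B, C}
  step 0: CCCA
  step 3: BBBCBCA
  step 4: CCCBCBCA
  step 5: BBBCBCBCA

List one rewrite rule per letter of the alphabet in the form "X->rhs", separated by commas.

A->CA, B->C, C->B

  step 4 ⇒ step 5: CCCBCBCA ⇒ B·B·B·C·B·C·B·CA
    A ↦ CA
    B ↦ C
    C ↦ B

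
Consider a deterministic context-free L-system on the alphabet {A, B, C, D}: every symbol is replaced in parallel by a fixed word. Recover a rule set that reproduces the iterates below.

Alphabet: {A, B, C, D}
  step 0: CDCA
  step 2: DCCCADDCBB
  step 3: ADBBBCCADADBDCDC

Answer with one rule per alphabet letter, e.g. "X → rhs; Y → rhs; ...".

A->CC, B->DC, C->B, D->AD

  step 2 ⇒ step 3: DCCCADDCBB ⇒ AD·B·B·B·CC·AD·AD·B·DC·DC
    A ↦ CC
    B ↦ DC
    C ↦ B
    D ↦ AD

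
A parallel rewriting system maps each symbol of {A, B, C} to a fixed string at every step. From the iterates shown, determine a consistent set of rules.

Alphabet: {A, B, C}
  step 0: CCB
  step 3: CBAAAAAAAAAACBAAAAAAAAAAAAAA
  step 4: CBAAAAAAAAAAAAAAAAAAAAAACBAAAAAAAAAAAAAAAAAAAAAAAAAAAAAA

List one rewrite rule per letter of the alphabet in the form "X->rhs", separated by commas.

A->AA, B->A, C->CBA

  step 3 ⇒ step 4: CBAAAAAAAAAACBAAAAAAAAAAAAAA ⇒ CBA·A·AA·AA·AA·AA·AA·AA·AA·AA·AA·AA·CBA·A·AA·AA·AA·AA·AA·AA·AA·AA·AA·AA·AA·AA·AA·AA
    A ↦ AA
    B ↦ A
    C ↦ CBA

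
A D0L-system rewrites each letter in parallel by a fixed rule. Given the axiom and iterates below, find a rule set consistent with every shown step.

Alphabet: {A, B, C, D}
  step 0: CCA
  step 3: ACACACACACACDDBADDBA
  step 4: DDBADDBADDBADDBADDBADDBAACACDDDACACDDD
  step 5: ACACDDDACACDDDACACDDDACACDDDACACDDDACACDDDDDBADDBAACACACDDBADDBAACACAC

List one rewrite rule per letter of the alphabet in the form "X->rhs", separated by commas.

A->DD, B->D, C->BA, D->AC

  step 4 ⇒ step 5: DDBADDBADDBADDBADDBADDBAACACDDDACACDDD ⇒ AC·AC·D·DD·AC·AC·D·DD·AC·AC·D·DD·AC·AC·D·DD·AC·AC·D·DD·AC·AC·D·DD·DD·BA·DD·BA·AC·AC·AC·DD·BA·DD·BA·AC·AC·AC
    A ↦ DD
    B ↦ D
    C ↦ BA
    D ↦ AC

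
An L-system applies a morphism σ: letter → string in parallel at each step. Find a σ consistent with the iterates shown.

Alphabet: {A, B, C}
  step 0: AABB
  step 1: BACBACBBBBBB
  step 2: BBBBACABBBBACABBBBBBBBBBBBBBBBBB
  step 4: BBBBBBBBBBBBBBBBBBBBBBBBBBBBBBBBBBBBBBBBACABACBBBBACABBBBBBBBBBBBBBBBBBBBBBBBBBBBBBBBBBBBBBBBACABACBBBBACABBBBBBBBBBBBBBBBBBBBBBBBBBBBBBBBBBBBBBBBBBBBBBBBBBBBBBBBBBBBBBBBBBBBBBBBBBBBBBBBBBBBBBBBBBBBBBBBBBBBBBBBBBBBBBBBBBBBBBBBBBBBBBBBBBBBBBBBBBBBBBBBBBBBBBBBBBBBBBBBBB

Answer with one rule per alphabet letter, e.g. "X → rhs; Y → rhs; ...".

  step 1 ⇒ step 2: BACBACBBBBBB ⇒ BBB·BAC·A·BBB·BAC·A·BBB·BBB·BBB·BBB·BBB·BBB
    A ↦ BAC
    B ↦ BBB
    C ↦ A

A->BAC, B->BBB, C->A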